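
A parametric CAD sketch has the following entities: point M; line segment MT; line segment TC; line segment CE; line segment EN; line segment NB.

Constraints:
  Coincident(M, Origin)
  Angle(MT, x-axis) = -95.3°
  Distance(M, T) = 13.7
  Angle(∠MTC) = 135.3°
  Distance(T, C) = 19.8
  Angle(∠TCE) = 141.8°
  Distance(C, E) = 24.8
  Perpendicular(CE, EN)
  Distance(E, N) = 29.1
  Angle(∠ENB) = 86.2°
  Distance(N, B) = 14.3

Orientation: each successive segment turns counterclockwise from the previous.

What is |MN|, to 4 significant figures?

42.18

∠TCE = 141.8° gives CE at -12.40° from the x-axis; with |CE| = 24.8, E = (35.52, -34.27). CE ⟂ EN, so EN runs at 77.60°; with |EN| = 29.1, N = (41.77, -5.846). Then |MN| = |N − M| = 42.18.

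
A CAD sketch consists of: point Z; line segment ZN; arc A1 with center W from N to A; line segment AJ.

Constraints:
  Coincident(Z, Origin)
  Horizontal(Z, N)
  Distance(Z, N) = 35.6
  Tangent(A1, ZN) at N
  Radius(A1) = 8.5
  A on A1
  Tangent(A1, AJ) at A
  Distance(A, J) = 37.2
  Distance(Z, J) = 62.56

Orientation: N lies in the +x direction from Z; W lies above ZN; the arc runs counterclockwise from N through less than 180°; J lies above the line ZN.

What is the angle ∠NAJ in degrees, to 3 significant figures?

134°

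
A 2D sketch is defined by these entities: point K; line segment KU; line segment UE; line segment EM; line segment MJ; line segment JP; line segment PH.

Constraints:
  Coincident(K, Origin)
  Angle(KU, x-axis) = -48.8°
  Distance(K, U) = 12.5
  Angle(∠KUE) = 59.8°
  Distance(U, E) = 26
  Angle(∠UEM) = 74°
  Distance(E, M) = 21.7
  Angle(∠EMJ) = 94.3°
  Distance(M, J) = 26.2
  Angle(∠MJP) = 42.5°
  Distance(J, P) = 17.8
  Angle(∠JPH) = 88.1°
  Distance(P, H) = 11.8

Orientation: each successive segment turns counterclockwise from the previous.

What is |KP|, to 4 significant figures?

5.516

K is at the origin; KU runs at -48.8° with length 12.5, so U = (8.234, -9.405). ∠KUE = 59.8° gives UE at 71.40° from the x-axis; with |UE| = 26.0, E = (16.53, 15.24). ∠UEM = 74.0° gives EM at 177.4° from the x-axis; with |EM| = 21.7, M = (-5.151, 16.22). ∠EMJ = 94.3° gives MJ at -96.90° from the x-axis; with |MJ| = 26.2, J = (-8.299, -9.789). ∠MJP = 42.5° gives JP at 40.60° from the x-axis; with |JP| = 17.8, P = (5.216, 1.795). Then |KP| = |P − K| = 5.516.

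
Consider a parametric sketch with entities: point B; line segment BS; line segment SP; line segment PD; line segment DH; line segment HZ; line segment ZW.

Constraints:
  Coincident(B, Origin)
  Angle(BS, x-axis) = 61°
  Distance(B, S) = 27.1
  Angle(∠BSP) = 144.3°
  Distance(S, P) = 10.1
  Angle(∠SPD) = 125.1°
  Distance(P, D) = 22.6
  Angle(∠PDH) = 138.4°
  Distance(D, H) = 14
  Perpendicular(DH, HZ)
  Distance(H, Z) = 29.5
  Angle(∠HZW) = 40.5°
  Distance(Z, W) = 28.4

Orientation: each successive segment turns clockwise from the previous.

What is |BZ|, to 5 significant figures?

19.425

∠PDH = 138.4° gives DH at -71.200° from the x-axis; with |DH| = 14.0, H = (46.432, 3.6023). The perpendicularity gives HZ at right angles to DH, so HZ runs at -161.20°; with |HZ| = 29.5, Z = (18.506, -5.9045). Then |BZ| = |Z − B| = 19.425.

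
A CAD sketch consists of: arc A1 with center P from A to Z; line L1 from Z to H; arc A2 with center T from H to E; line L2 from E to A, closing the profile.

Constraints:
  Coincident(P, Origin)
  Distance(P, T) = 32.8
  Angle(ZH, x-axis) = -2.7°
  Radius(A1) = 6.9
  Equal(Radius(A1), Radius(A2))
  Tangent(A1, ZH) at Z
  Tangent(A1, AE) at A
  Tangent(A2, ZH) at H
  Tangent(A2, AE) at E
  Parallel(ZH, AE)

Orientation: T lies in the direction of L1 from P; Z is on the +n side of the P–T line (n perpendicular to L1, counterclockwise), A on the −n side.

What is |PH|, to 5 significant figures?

33.518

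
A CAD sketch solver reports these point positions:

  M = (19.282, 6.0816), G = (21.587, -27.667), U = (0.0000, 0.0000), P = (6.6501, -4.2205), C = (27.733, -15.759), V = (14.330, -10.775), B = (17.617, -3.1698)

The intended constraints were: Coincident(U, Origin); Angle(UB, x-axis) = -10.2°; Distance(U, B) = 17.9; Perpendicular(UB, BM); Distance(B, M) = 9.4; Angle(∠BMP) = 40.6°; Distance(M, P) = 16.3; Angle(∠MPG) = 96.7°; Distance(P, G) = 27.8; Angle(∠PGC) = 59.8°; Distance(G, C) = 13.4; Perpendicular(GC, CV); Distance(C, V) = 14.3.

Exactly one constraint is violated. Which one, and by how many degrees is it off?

Perpendicular(GC, CV) — off by 6.90°.

U = (0.00, 0.00) ✓; UB at -10.20° ✓; |UB| = 17.90 ✓; ∠(UB, BM) = 90.00° ✓; |BM| = 9.400 ✓; ∠BMP = 40.60° ✓; |MP| = 16.30 ✓; ∠MPG = 96.70° ✓; |PG| = 27.80 ✓; ∠PGC = 59.80° ✓; |GC| = 13.40 ✓; ∠(GC, CV) = 96.90° ✗; |CV| = 14.30 ✓.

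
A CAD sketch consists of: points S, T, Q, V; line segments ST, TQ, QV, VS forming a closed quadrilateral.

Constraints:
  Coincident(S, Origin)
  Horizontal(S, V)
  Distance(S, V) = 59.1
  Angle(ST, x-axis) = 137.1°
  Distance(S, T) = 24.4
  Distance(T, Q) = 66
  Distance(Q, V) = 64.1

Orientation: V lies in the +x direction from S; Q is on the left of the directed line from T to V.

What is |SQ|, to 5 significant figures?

67.264

Checks: |TQ| = 66.00 ✓; |QV| = 64.10 ✓.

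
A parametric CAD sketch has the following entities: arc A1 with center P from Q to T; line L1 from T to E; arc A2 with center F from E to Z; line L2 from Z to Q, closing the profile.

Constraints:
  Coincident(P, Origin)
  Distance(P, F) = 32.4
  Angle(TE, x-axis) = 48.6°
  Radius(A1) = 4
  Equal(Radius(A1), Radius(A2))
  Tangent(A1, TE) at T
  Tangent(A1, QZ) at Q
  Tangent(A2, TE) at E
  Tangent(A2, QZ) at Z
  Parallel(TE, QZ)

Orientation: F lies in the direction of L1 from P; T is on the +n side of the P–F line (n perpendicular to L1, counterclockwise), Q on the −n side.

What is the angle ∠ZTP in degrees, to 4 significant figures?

76.13°

The slot axis is L1's direction at 48.6°, so u = (cos 48.6°, sin 48.6°) = (0.6613, 0.7501) and n = (−sin 48.6°, cos 48.6°) = (-0.7501, 0.6613). P is at the origin and F lies 32.4 along u from P, so F = 32.4·u = (21.43, 24.30). Tangency of A1 to both parallel lines with radius 4.0 puts T and Q at P ± 4.0·n: T = (-3.000, 2.645), Q = (3.000, -2.645). Equal radii place E and Z the same way about F: E = F + 4.0·n = (18.43, 26.95), Z = F − 4.0·n = (24.43, 21.66). Then cos ∠ZTP = TZ·TP / (|TZ||TP|), giving 76.13°.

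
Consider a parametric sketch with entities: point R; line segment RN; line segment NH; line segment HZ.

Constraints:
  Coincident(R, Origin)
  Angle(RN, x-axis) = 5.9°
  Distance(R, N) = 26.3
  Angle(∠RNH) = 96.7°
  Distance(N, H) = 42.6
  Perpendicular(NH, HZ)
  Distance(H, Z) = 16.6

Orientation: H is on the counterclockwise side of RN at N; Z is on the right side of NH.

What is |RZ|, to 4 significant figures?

62.54

R is at the origin; RN runs at 5.9° with length 26.3, so N = 26.3·(cos 5.9°, sin 5.9°) = (26.16, 2.703). ∠RNH = 96.7°, so NH runs at 5.9° + (180° − 96.7°) = 89.20° from the x-axis; with |NH| = 42.6, H = N + 42.6·(cos 89.20°, sin 89.20°) = (26.76, 45.30). NH ⟂ HZ; with |HZ| = 16.6 on the right of NH, Z = H + 16.6·(0.9999, -0.01396) = (43.35, 45.07). Then |RZ| = |Z − R| = 62.54.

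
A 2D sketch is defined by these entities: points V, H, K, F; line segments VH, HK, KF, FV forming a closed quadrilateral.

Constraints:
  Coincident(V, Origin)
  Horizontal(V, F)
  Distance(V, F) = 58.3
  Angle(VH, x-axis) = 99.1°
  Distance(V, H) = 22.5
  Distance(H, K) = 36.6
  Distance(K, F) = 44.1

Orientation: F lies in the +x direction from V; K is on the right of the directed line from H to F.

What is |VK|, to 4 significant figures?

17.76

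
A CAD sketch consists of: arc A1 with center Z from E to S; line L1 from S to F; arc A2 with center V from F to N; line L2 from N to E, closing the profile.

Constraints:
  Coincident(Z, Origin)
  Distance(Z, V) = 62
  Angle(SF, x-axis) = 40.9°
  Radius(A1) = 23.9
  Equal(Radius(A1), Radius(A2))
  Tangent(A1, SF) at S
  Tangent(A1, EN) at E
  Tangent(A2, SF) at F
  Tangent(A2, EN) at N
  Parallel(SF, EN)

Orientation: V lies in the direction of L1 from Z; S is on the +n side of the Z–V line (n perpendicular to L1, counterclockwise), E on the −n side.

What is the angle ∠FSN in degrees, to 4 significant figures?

37.63°

Tangency of A1 to both parallel lines with radius 23.9 puts S and E at Z ± 23.9·n: S = (-15.65, 18.06), E = (15.65, -18.06). Equal radii place F and N the same way about V: F = V + 23.9·n = (31.21, 58.66), N = V − 23.9·n = (62.51, 22.53). Then cos ∠FSN = SF·SN / (|SF||SN|), giving 37.63°.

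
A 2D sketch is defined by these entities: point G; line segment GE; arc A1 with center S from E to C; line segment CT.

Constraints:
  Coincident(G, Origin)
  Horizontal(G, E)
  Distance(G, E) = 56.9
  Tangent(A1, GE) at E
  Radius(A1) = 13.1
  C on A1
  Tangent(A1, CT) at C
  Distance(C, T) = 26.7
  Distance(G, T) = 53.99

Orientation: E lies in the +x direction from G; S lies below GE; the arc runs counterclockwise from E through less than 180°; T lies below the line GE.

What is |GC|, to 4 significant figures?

45.31

G is at the origin; G and E share the same y with |GE| = 56.9 and E on the +x side, so E = (56.90, 0.000). Since A1 is tangent to GE there, SE ⟂ GE, so S = E + (0, -13.1) = (56.90, -13.10). Since SC ⟂ CT (tangency), |ST| = √(13.1² + 26.7²) = 29.74 regardless of where C sits on A1. So T lies on both circle(G, 53.99) and circle(S, 29.74); the below-GE intersection is T = (39.27, -37.05). C is the foot of the tangent from T: C = (44.01, -10.78).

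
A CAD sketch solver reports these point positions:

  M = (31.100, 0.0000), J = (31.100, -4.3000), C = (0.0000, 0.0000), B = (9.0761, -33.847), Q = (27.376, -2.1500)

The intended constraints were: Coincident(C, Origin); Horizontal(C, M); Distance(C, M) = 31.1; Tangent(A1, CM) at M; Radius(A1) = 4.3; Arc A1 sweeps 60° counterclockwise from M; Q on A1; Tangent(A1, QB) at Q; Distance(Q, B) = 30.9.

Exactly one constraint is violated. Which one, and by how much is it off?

Distance(Q, B) = 30.9 — off by 5.70.

C = (0.00, 0.00) ✓; C.y = 0.00, M.y = 0.00 ✓; |CM| = 31.10 ✓; ∠(JM, MC) = 90.00° ✓; |JM| = 4.300 ✓; bearing(J→Q) − bearing(J→M) = 60.00° ✓; |JQ| = 4.300 ✓; ∠(JQ, QB) = 90.00° ✓; |QB| = 36.60 ✗.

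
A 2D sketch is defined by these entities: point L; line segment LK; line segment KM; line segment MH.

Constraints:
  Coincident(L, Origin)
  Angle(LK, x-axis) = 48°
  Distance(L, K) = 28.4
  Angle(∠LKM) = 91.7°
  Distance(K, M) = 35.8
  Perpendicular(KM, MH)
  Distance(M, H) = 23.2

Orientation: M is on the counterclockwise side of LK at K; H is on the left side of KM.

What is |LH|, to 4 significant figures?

37.01

L is at the origin; LK runs at 48.0° with length 28.4, so K = 28.4·(cos 48.0°, sin 48.0°) = (19.00, 21.11). ∠LKM = 91.7°, so KM runs at 48.0° + (180° − 91.7°) = 136.3° from the x-axis; with |KM| = 35.8, M = K + 35.8·(cos 136.3°, sin 136.3°) = (-6.879, 45.84). KM ⟂ MH; with |MH| = 23.2 on the left of KM, H = M + 23.2·(-0.6909, -0.7230) = (-22.91, 29.07). Then |LH| = |H − L| = 37.01.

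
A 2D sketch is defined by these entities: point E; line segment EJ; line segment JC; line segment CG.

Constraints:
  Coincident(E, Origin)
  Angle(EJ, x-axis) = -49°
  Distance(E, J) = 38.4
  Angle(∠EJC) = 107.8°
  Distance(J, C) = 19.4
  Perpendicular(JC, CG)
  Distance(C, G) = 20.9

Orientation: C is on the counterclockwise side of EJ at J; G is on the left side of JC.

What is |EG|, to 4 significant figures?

34.86

E is at the origin; EJ runs at -49.0° with length 38.4, so J = 38.4·(cos -49.0°, sin -49.0°) = (25.19, -28.98). ∠EJC = 107.8°, so JC runs at -49.0° + (180° − 107.8°) = 23.20° from the x-axis; with |JC| = 19.4, C = J + 19.4·(cos 23.20°, sin 23.20°) = (43.02, -21.34). JC is perpendicular to CG; with |CG| = 20.9 on the left of JC, G = C + 20.9·(-0.3939, 0.9191) = (34.79, -2.128). Then |EG| = |G − E| = 34.86.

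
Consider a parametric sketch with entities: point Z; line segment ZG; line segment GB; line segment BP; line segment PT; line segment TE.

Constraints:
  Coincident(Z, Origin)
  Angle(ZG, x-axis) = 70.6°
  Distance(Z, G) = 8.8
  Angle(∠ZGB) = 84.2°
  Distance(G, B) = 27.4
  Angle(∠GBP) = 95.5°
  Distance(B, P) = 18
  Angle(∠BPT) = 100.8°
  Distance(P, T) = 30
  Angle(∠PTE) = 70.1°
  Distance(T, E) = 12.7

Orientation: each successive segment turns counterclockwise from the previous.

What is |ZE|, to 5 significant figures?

4.9131

∠BPT = 100.8° gives PT at -29.900° from the x-axis; with |PT| = 30.0, T = (-3.5917, -17.220). ∠PTE = 70.1° gives TE at 80.000° from the x-axis; with |TE| = 12.7, E = (-1.3864, -4.7134). Then |ZE| = |E − Z| = 4.9131.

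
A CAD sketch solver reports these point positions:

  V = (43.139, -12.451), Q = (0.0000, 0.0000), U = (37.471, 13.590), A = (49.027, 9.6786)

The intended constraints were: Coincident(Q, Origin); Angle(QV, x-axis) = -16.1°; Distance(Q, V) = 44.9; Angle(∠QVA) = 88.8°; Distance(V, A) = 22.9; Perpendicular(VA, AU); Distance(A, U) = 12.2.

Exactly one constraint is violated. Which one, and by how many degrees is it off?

Perpendicular(VA, AU) — off by 3.80°.

Q = (0.00, 0.00) ✓; QV at -16.10° ✓; |QV| = 44.90 ✓; ∠QVA = 88.80° ✓; |VA| = 22.90 ✓; ∠(VA, AU) = 86.20° ✗; |AU| = 12.20 ✓.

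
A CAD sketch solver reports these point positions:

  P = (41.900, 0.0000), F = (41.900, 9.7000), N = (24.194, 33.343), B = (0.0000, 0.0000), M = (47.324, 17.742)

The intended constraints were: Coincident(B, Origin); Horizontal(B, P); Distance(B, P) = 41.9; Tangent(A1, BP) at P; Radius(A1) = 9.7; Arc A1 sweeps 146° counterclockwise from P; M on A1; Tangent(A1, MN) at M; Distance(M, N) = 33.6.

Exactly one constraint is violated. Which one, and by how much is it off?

Distance(M, N) = 33.6 — off by 5.70.

B = (0.00, 0.00) ✓; B.y = 0.00, P.y = 0.00 ✓; |BP| = 41.90 ✓; ∠(FP, PB) = 90.00° ✓; |FP| = 9.700 ✓; bearing(F→M) − bearing(F→P) = 146.0° ✓; |FM| = 9.700 ✓; ∠(FM, MN) = 90.00° ✓; |MN| = 27.90 ✗.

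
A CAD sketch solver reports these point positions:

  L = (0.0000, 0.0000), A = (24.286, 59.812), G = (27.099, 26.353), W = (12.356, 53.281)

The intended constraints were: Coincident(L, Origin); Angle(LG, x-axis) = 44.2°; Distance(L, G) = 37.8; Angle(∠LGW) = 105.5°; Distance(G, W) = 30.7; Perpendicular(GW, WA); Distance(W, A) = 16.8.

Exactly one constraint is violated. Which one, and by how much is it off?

Distance(W, A) = 16.8 — off by 3.20.

L = (0.00, 0.00) ✓; LG at 44.20° ✓; |LG| = 37.80 ✓; ∠LGW = 105.5° ✓; |GW| = 30.70 ✓; ∠(GW, WA) = 90.00° ✓; |WA| = 13.60 ✗.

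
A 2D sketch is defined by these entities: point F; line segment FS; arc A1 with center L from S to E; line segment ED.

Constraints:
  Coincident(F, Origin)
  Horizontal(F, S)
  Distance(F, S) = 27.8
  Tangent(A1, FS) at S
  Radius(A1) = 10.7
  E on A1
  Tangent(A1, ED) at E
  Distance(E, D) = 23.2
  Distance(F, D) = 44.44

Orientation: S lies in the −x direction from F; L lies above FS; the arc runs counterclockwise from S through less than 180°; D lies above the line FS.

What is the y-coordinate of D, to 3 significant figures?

36.2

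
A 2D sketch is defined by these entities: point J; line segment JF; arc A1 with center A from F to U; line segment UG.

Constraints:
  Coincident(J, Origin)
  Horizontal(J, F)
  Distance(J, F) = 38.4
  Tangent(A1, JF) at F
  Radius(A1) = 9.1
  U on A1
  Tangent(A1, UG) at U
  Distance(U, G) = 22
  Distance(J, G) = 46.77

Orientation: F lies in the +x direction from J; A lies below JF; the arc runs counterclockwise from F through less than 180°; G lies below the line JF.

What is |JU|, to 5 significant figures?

31.402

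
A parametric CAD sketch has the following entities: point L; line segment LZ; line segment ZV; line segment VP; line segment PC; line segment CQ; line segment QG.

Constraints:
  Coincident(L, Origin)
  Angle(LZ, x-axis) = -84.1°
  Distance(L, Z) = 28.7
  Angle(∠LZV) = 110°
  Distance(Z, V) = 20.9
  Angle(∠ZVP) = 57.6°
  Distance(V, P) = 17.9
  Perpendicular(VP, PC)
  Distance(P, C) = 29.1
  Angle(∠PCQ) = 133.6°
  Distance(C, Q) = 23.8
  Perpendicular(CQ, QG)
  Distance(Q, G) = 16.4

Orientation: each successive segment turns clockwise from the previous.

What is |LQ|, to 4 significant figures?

51.43

L is at the origin; LZ runs at -84.1° with length 28.7, so Z = (2.950, -28.55). ∠LZV = 110.0° gives ZV at -154.1° from the x-axis; with |ZV| = 20.9, V = (-15.85, -37.68). ∠ZVP = 57.6° gives VP at 83.50° from the x-axis; with |VP| = 17.9, P = (-13.82, -19.89). VP is perpendicular to PC, so PC runs at -6.500°; with |PC| = 29.1, C = (15.09, -23.19). ∠PCQ = 133.6° gives CQ at -52.90° from the x-axis; with |CQ| = 23.8, Q = (29.45, -42.17). Then |LQ| = |Q − L| = 51.43.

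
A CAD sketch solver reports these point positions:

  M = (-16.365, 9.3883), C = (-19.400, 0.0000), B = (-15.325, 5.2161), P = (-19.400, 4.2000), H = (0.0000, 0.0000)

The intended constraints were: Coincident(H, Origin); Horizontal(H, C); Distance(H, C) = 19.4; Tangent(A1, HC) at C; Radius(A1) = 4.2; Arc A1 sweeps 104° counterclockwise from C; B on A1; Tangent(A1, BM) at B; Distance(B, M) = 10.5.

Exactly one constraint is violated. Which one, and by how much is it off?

Distance(B, M) = 10.5 — off by 6.20.

H = (0.00, 0.00) ✓; H.y = 0.00, C.y = 0.00 ✓; |HC| = 19.40 ✓; ∠(PC, CH) = 90.00° ✓; |PC| = 4.200 ✓; bearing(P→B) − bearing(P→C) = 104.0° ✓; |PB| = 4.200 ✓; ∠(PB, BM) = 90.00° ✓; |BM| = 4.300 ✗.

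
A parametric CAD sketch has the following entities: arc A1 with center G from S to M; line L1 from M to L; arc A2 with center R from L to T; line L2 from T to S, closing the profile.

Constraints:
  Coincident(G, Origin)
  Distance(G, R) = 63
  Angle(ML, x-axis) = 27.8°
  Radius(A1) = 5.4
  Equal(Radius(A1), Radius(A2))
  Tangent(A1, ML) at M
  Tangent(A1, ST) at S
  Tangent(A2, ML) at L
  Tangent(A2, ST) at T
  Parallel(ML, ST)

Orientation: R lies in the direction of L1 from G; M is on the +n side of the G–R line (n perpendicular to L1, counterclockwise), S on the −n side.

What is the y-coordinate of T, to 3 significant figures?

24.6

Tangency of A1 to both parallel lines with radius 5.4 puts M and S at G ± 5.4·n: M = (-2.52, 4.78), S = (2.52, -4.78). Equal radii place L and T the same way about R: L = R + 5.4·n = (53.2, 34.2), T = R − 5.4·n = (58.2, 24.6). So T.y = 24.6.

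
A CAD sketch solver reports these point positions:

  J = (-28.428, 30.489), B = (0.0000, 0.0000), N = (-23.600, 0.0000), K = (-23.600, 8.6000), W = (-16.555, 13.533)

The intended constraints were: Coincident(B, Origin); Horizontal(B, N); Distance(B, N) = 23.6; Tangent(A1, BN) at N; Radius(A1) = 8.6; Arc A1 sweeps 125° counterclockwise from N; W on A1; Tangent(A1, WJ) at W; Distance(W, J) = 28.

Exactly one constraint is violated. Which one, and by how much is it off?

Distance(W, J) = 28 — off by 7.30.

B = (0.00, 0.00) ✓; B.y = 0.00, N.y = 0.00 ✓; |BN| = 23.60 ✓; ∠(KN, NB) = 90.00° ✓; |KN| = 8.600 ✓; bearing(K→W) − bearing(K→N) = 125.0° ✓; |KW| = 8.600 ✓; ∠(KW, WJ) = 90.00° ✓; |WJ| = 20.70 ✗.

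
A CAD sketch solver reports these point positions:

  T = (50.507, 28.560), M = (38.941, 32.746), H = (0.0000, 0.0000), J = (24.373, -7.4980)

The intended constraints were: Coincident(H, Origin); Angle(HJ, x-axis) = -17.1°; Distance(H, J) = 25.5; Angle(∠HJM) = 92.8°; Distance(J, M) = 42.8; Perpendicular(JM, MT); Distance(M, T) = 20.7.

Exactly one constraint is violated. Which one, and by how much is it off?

Distance(M, T) = 20.7 — off by 8.40.

H = (0.00, 0.00) ✓; HJ at -17.10° ✓; |HJ| = 25.50 ✓; ∠HJM = 92.80° ✓; |JM| = 42.80 ✓; ∠(JM, MT) = 90.00° ✓; |MT| = 12.30 ✗.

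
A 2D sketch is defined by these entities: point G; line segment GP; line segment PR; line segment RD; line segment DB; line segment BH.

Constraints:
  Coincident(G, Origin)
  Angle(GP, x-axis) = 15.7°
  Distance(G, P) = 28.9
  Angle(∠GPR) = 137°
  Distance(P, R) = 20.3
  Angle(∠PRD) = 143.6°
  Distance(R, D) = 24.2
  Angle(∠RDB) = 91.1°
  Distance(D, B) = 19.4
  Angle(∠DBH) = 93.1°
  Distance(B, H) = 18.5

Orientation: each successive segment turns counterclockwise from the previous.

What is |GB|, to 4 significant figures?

50.80

G is at the origin; GP runs at 15.7° with length 28.9, so P = (27.82, 7.820). ∠GPR = 137.0° gives PR at 58.70° from the x-axis; with |PR| = 20.3, R = (38.37, 25.17). ∠PRD = 143.6° gives RD at 95.10° from the x-axis; with |RD| = 24.2, D = (36.22, 49.27). ∠RDB = 91.1° gives DB at -176.0° from the x-axis; with |DB| = 19.4, B = (16.86, 47.92). Then |GB| = |B − G| = 50.80.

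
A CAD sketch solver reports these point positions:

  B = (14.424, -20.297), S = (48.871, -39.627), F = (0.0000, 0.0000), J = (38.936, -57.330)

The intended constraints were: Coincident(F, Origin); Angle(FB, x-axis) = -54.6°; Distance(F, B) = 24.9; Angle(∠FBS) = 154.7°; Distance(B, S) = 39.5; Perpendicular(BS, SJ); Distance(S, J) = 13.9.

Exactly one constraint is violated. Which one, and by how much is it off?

Distance(S, J) = 13.9 — off by 6.40.

F = (0.00, 0.00) ✓; FB at -54.60° ✓; |FB| = 24.90 ✓; ∠FBS = 154.7° ✓; |BS| = 39.50 ✓; ∠(BS, SJ) = 90.00° ✓; |SJ| = 20.30 ✗.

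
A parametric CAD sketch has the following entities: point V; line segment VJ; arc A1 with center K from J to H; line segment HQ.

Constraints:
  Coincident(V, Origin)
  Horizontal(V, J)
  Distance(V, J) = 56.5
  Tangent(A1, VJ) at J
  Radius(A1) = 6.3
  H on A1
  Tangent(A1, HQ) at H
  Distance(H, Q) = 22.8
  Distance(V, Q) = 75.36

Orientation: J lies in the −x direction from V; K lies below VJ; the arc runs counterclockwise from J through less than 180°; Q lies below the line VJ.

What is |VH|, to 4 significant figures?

62.43

V is at the origin; V and J share the same y with |VJ| = 56.5 and J on the −x side, so J = (-56.50, 0.000). A1 meets VJ tangentially, so KJ is at right angles to VJ, so K = J + (0, -6.3) = (-56.50, -6.300). Since KH ⟂ HQ (tangency), |KQ| = √(6.3² + 22.8²) = 23.65 regardless of where H sits on A1. So Q lies on both circle(V, 75.36) and circle(K, 23.65); the below-VJ intersection is Q = (-71.13, -24.89). H is the foot of the tangent from Q: H = (-62.31, -3.862).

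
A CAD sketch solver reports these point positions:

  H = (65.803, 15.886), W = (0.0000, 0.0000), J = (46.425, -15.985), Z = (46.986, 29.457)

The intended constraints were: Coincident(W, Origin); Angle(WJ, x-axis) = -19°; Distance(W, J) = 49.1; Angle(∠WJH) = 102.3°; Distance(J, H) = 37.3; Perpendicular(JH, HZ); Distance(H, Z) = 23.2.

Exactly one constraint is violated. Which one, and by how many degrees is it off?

Perpendicular(JH, HZ) — off by 4.50°.

W = (0.00, 0.00) ✓; WJ at -19.00° ✓; |WJ| = 49.10 ✓; ∠WJH = 102.3° ✓; |JH| = 37.30 ✓; ∠(JH, HZ) = 85.50° ✗; |HZ| = 23.20 ✓.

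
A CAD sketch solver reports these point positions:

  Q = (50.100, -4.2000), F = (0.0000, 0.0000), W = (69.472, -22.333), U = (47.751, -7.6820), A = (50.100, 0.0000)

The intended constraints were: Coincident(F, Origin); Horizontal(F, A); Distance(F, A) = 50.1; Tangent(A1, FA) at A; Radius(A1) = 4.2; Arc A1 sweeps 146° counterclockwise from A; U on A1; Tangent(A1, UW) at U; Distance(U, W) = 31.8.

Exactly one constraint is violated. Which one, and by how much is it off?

Distance(U, W) = 31.8 — off by 5.60.

F = (0.00, 0.00) ✓; F.y = 0.00, A.y = 0.00 ✓; |FA| = 50.10 ✓; ∠(QA, AF) = 90.00° ✓; |QA| = 4.200 ✓; bearing(Q→U) − bearing(Q→A) = 146.0° ✓; |QU| = 4.200 ✓; ∠(QU, UW) = 90.00° ✓; |UW| = 26.20 ✗.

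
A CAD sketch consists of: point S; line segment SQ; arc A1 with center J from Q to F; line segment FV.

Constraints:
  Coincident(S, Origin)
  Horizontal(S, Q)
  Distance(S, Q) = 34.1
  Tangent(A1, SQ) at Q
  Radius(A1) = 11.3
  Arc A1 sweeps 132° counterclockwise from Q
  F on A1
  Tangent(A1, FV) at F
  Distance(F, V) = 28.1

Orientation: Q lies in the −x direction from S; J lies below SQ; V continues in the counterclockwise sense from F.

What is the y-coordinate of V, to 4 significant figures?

-39.74

S is at the origin; SQ is horizontal with |SQ| = 34.1 and Q on the −x side, so Q = (-34.10, 0.000). Tangency of A1 to SQ means the radius JQ is perpendicular to SQ, so J = Q + (0, -11.3) = (-34.10, -11.30). On A1, Q sits at bearing 90° from J; a 132° counterclockwise sweep puts F at bearing 222°, so F = J + 11.3·(cos 222°, sin 222°) = (-42.50, -18.86). Tangency of A1 to FV means the radius JF is perpendicular to FV, so FV runs along (−sin 222°, cos 222°); with |FV| = 28.1, V = (-23.69, -39.74). So V.y = -39.74.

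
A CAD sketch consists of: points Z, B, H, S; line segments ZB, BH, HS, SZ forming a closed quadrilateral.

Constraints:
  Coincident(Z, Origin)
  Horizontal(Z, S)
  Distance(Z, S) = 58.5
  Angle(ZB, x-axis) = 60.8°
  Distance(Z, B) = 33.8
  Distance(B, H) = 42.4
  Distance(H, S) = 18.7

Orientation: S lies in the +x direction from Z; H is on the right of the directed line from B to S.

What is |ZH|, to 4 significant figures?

40.95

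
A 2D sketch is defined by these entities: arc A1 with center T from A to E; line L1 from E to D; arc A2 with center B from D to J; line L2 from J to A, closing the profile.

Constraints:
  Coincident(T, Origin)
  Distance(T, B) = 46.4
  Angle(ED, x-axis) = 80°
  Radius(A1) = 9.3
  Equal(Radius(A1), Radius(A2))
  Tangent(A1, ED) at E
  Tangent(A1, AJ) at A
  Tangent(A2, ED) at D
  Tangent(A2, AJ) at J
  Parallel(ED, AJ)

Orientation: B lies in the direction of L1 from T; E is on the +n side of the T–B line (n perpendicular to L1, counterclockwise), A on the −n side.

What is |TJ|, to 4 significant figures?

47.32

Tangency of A1 to both parallel lines with radius 9.3 puts E and A at T ± 9.3·n: E = (-9.159, 1.615), A = (9.159, -1.615). Equal radii place D and J the same way about B: D = B + 9.3·n = (-1.101, 47.31), J = B − 9.3·n = (17.22, 44.08). Then |TJ| = |J − T| = 47.32.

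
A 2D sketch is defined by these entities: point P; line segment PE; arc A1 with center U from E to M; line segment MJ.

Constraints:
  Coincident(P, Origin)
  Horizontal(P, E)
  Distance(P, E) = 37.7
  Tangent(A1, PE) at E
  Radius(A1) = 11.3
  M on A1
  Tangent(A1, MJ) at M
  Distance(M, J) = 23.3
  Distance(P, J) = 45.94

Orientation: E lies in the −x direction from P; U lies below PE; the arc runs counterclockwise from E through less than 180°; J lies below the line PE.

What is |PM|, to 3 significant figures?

49.5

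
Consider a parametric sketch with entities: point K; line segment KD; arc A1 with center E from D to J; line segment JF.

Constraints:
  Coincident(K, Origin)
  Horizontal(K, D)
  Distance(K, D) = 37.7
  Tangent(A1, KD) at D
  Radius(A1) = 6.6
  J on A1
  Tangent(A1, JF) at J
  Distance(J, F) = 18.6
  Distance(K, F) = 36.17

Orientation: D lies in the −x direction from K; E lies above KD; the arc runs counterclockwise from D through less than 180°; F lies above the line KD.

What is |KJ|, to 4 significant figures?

31.68

K is at the origin; K and D share the same y with |KD| = 37.7 and D on the −x side, so D = (-37.70, 0.000). The tangent condition forces ED to be normal to KD, so E = D + (0, 6.6) = (-37.70, 6.600). Since EJ ⟂ JF (tangency), |EF| = √(6.6² + 18.6²) = 19.74 regardless of where J sits on A1. So F lies on both circle(K, 36.17) and circle(E, 19.74); the above-KD intersection is F = (-27.50, 23.50). J is the foot of the tangent from F: J = (-31.23, 5.275).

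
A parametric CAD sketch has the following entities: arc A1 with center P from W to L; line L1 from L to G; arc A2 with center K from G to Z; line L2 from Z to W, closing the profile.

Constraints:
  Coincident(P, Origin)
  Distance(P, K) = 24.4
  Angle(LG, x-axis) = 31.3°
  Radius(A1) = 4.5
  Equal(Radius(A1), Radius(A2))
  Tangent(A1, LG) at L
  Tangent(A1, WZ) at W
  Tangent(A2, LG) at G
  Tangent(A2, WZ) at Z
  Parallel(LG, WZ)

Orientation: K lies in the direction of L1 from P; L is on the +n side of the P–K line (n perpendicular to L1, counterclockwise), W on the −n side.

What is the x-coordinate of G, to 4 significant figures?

18.51

Tangency of A1 to both parallel lines with radius 4.5 puts L and W at P ± 4.5·n: L = (-2.338, 3.845), W = (2.338, -3.845). Equal radii place G and Z the same way about K: G = K + 4.5·n = (18.51, 16.52), Z = K − 4.5·n = (23.19, 8.831). So G.x = 18.51.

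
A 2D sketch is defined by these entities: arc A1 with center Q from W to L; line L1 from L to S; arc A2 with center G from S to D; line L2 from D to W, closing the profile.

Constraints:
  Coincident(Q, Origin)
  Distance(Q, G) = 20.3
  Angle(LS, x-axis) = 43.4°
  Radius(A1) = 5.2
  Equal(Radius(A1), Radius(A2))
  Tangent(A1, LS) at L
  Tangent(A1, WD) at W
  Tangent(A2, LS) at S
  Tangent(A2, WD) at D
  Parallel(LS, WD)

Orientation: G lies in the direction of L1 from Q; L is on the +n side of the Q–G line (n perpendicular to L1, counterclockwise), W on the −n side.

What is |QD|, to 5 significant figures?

20.955

Tangency of A1 to both parallel lines with radius 5.2 puts L and W at Q ± 5.2·n: L = (-3.5729, 3.7782), W = (3.5729, -3.7782). Equal radii place S and D the same way about G: S = G + 5.2·n = (11.177, 17.726), D = G − 5.2·n = (18.322, 10.170). Then |QD| = |D − Q| = 20.955.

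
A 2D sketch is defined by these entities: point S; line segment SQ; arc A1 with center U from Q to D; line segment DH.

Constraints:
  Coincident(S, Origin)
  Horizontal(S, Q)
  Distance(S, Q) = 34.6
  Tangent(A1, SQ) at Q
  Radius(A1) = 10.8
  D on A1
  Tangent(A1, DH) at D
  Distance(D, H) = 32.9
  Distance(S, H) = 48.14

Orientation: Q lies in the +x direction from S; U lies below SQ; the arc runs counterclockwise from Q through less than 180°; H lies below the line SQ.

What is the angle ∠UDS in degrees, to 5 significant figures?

160.62°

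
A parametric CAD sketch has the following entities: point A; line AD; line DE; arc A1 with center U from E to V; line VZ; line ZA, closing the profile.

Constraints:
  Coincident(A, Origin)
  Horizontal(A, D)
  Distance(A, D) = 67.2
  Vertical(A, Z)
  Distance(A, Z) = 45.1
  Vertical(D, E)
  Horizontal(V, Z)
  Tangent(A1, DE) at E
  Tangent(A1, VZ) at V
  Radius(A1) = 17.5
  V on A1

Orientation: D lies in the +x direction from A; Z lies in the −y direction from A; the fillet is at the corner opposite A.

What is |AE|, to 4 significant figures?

72.65

A is at the origin; AD is horizontal with |AD| = 67.2 and D on the +x side, so D = (67.20, 0.000). AZ is vertical with |AZ| = 45.1 and Z on the −y side, so Z = (0.000, -45.10). The virtual corner opposite A is at (67.20, -45.10). The tangent condition forces UE to be normal to DE and A1 meets VZ tangentially, so UV is at right angles to VZ, with radius 17.5, so the center U sits 17.5 in from both sides at U = (49.70, -27.60). That places the tangent points at E = (67.20, -27.60) on DE and V = (49.70, -45.10) on VZ. Then |AE| = |E − A| = 72.65.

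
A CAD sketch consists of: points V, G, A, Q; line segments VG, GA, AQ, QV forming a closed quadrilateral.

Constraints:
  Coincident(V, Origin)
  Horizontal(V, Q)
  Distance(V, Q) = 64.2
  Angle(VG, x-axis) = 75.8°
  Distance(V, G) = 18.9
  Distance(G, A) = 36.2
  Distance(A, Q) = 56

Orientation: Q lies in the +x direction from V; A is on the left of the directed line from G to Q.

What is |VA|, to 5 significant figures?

53.406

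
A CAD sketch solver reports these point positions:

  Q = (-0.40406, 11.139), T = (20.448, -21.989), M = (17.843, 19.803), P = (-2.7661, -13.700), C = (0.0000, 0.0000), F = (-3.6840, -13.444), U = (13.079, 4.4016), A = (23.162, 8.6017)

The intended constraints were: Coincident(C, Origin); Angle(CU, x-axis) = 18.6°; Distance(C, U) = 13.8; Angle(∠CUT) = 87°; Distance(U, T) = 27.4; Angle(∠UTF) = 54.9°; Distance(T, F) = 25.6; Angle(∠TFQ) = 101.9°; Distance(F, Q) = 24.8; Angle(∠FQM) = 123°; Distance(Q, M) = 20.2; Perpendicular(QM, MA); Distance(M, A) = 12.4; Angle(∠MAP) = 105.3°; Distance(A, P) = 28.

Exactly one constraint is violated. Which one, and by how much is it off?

Distance(A, P) = 28 — off by 6.20.

C = (0.00, 0.00) ✓; CU at 18.60° ✓; |CU| = 13.80 ✓; ∠CUT = 87.00° ✓; |UT| = 27.40 ✓; ∠UTF = 54.90° ✓; |TF| = 25.60 ✓; ∠TFQ = 101.9° ✓; |FQ| = 24.80 ✓; ∠FQM = 123.0° ✓; |QM| = 20.20 ✓; ∠(QM, MA) = 90.00° ✓; |MA| = 12.40 ✓; ∠MAP = 105.3° ✓; |AP| = 34.20 ✗.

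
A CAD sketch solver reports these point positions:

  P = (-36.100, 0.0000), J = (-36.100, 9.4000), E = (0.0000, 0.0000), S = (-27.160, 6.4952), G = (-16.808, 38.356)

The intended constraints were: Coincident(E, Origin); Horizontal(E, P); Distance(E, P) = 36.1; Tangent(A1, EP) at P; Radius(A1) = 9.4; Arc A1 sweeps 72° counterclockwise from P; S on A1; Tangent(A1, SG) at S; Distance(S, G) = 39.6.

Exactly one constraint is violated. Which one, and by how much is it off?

Distance(S, G) = 39.6 — off by 6.10.

E = (0.00, 0.00) ✓; E.y = 0.00, P.y = 0.00 ✓; |EP| = 36.10 ✓; ∠(JP, PE) = 90.00° ✓; |JP| = 9.400 ✓; bearing(J→S) − bearing(J→P) = 72.00° ✓; |JS| = 9.400 ✓; ∠(JS, SG) = 90.00° ✓; |SG| = 33.50 ✗.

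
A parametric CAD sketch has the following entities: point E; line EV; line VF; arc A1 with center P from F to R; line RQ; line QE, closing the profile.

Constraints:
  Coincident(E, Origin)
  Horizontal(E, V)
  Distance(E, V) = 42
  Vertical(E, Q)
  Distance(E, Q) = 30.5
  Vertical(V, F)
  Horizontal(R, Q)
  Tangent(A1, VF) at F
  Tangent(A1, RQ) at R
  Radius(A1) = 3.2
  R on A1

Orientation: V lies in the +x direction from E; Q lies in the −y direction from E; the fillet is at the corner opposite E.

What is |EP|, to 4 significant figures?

47.44

E is at the origin; EV is horizontal with |EV| = 42.0 and V on the +x side, so V = (42.00, 0.000). E and Q share the same x with |EQ| = 30.5 and Q on the −y side, so Q = (0.000, -30.50). The virtual corner opposite E is at (42.00, -30.50). A1 meets VF tangentially, so PF is at right angles to VF and since A1 is tangent to RQ there, PR ⟂ RQ, with radius 3.2, so the center P sits 3.2 in from both sides at P = (38.80, -27.30). Then |EP| = |P − E| = 47.44.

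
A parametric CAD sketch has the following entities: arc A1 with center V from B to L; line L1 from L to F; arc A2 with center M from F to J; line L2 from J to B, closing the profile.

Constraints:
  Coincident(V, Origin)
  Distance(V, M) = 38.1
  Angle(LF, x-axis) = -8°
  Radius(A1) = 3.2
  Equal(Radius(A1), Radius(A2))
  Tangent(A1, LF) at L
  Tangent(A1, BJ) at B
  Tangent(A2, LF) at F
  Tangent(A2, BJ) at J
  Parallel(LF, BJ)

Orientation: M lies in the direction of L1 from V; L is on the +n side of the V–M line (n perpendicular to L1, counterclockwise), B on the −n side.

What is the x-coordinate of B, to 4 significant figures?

-0.4454

The slot axis is L1's direction at -8.0°, so u = (cos -8.0°, sin -8.0°) = (0.9903, -0.1392) and n = (−sin -8.0°, cos -8.0°) = (0.1392, 0.9903). V is at the origin and M lies 38.1 along u from V, so M = 38.1·u = (37.73, -5.302). Tangency of A1 to both parallel lines with radius 3.2 puts L and B at V ± 3.2·n: L = (0.4454, 3.169), B = (-0.4454, -3.169). So B.x = -0.4454.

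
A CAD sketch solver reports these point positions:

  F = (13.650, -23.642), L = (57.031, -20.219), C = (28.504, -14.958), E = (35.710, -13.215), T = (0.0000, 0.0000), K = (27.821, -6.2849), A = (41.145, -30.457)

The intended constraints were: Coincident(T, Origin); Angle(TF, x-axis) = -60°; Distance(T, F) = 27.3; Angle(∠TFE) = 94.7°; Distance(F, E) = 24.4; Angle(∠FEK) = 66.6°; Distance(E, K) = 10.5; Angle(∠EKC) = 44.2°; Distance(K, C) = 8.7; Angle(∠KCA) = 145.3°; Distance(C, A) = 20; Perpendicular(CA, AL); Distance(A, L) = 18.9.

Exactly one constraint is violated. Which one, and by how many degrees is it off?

Perpendicular(CA, AL) — off by 6.40°.

T = (0.00, 0.00) ✓; TF at -60.00° ✓; |TF| = 27.30 ✓; ∠TFE = 94.70° ✓; |FE| = 24.40 ✓; ∠FEK = 66.60° ✓; |EK| = 10.50 ✓; ∠EKC = 44.20° ✓; |KC| = 8.700 ✓; ∠KCA = 145.3° ✓; |CA| = 20.00 ✓; ∠(CA, AL) = 83.60° ✗; |AL| = 18.90 ✓.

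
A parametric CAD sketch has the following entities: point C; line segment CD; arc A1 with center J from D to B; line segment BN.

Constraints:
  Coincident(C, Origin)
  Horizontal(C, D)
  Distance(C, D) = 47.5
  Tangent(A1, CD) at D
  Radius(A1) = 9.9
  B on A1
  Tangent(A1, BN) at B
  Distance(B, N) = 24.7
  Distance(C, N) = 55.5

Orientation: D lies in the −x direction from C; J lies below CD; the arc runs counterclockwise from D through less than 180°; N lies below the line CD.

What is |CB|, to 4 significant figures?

57.85

Checks: |JB| = 9.900 ✓; ∠(JB, BN) = 90.00° ✓; |BN| = 24.70 ✓; |CN| = 55.50 ✓.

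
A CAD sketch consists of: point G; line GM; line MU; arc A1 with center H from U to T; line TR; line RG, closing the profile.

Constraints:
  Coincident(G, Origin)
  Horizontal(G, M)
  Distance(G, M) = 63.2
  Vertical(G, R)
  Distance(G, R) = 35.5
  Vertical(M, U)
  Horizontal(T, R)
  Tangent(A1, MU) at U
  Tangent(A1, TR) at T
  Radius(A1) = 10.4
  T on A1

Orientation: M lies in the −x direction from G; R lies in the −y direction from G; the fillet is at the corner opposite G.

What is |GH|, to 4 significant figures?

58.46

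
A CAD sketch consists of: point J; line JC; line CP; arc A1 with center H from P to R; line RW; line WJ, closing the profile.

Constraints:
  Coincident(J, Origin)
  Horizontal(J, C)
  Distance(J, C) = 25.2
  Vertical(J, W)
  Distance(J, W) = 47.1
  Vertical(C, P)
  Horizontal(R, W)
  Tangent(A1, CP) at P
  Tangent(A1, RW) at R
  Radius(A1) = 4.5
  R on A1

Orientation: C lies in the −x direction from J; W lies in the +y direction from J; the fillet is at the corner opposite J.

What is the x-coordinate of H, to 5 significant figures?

-20.700

J is at the origin; J and C share the same y with |JC| = 25.2 and C on the −x side, so C = (-25.200, 0.0000). J and W share the same x with |JW| = 47.1 and W on the +y side, so W = (0.0000, 47.100). The virtual corner opposite J is at (-25.200, 47.100). Since A1 is tangent to CP there, HP ⟂ CP and the tangent condition forces HR to be normal to RW, with radius 4.5, so the center H sits 4.5 in from both sides at H = (-20.700, 42.600). So H.x = -20.700.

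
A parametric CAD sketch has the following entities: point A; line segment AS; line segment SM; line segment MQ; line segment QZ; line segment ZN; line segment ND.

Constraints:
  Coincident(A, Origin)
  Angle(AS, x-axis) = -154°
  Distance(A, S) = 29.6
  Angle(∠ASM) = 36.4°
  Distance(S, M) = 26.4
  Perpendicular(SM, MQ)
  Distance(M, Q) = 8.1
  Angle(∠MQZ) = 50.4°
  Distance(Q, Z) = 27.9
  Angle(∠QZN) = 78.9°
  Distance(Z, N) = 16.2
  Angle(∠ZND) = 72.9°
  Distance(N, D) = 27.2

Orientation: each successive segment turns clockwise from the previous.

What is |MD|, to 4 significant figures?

5.402

A is at the origin; AS runs at -154.0° with length 29.6, so S = (-26.60, -12.98). ∠ASM = 36.4° gives SM at 62.40° from the x-axis; with |SM| = 26.4, M = (-14.37, 10.42). SM ⟂ MQ, so MQ runs at -27.60°; with |MQ| = 8.1, Q = (-7.195, 6.667). ∠MQZ = 50.4° gives QZ at -157.2° from the x-axis; with |QZ| = 27.9, Z = (-32.92, -4.144). ∠QZN = 78.9° gives ZN at 101.7° from the x-axis; with |ZN| = 16.2, N = (-36.20, 11.72). ∠ZND = 72.9° gives ND at -5.400° from the x-axis; with |ND| = 27.2, D = (-9.121, 9.159). Then |MD| = |D − M| = 5.402.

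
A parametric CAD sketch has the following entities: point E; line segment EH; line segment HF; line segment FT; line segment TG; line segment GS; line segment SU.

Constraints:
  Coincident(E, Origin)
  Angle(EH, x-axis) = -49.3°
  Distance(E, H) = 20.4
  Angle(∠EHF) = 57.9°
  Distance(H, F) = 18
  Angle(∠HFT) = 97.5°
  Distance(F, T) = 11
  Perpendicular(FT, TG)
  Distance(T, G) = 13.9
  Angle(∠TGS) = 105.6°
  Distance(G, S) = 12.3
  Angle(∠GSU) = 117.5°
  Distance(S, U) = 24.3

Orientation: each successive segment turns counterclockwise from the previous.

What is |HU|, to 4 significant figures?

23.79

E is at the origin; EH runs at -49.3° with length 20.4, so H = (13.30, -15.47). ∠EHF = 57.9° gives HF at 72.80° from the x-axis; with |HF| = 18.0, F = (18.63, 1.729). ∠HFT = 97.5° gives FT at 155.3° from the x-axis; with |FT| = 11.0, T = (8.632, 6.326). FT ⟂ TG, so TG runs at -114.7°; with |TG| = 13.9, G = (2.824, -6.303). ∠TGS = 105.6° gives GS at -40.30° from the x-axis; with |GS| = 12.3, S = (12.20, -14.26). ∠GSU = 117.5° gives SU at 22.20° from the x-axis; with |SU| = 24.3, U = (34.70, -5.077). Then |HU| = |U − H| = 23.79.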